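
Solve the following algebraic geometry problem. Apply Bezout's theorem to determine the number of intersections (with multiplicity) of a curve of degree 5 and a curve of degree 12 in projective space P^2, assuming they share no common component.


Bezout's theorem states the intersection count equals the product of degrees.
Intersection count = 5 * 12 = 60

60


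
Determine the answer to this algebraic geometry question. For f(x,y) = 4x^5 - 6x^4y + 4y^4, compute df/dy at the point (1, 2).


df/dy = (-6)*x^4 + 4*4*y^3
At (1,2): (-6)*1^4 + 4*4*2^3
= -6 + 128
= 122

122


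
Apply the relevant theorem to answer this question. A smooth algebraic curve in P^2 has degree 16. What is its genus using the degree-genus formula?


Using the genus formula for smooth plane curves:
g = (d-1)(d-2)/2
g = (16-1)(16-2)/2
g = 15*14/2
g = 210/2 = 105

105


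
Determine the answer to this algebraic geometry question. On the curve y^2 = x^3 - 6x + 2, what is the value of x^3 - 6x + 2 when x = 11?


Compute x^3 - 6x + 2 at x = 11:
x^3 = 11^3 = 1331
(-6)*x = (-6)*11 = -66
Sum: 1331 - 66 + 2 = 1267

1267


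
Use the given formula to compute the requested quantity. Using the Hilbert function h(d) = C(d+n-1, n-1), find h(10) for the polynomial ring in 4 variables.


The Hilbert function for the polynomial ring in 4 variables is:
h(d) = C(d+n-1, n-1)
h(10) = C(10+4-1, 4-1) = C(13, 3)
= 13! / (3! * 10!)
= 286

286


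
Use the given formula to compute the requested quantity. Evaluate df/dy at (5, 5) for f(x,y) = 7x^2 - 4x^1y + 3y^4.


df/dy = (-4)*x^1 + 4*3*y^3
At (5,5): (-4)*5^1 + 4*3*5^3
= -20 + 1500
= 1480

1480


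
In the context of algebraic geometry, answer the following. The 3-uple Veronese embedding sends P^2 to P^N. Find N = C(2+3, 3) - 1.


The Veronese embedding v_d: P^n -> P^N maps each point to all
degree-d monomials in n+1 homogeneous coordinates.
N = C(n+d, d) - 1
N = C(2+3, 3) - 1
N = C(5, 3) - 1
C(5, 3) = 10
N = 10 - 1 = 9

9


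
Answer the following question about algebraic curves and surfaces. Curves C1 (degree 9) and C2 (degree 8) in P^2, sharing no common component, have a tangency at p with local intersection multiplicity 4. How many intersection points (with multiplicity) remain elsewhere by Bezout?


By Bezout's theorem, the total intersection number is d1 * d2.
Total = 9 * 8 = 72
Intersection multiplicity at p = 4
Remaining intersections = 72 - 4 = 68

68


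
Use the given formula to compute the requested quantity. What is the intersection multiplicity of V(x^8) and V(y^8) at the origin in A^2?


The intersection multiplicity of V(x^a) and V(y^b) at the origin is:
I(O; V(x^8), V(y^8)) = dim_k(k[x,y]/(x^8, y^8))
A basis for k[x,y]/(x^8, y^8) is the set of monomials x^i * y^j
where 0 <= i < 8 and 0 <= j < 8.
The number of such monomials is 8 * 8 = 64

64


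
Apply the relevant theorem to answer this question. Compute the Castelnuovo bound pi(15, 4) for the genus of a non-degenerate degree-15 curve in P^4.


Castelnuovo's bound: write d - 1 = m(r-1) + epsilon with 0 <= epsilon < r-1.
d - 1 = 15 - 1 = 14
r - 1 = 4 - 1 = 3
14 = 4*3 + 2, so m = 4, epsilon = 2
pi(d, r) = m(m-1)(r-1)/2 + m*epsilon
= 4*3*3/2 + 4*2
= 36/2 + 8
= 18 + 8 = 26

26


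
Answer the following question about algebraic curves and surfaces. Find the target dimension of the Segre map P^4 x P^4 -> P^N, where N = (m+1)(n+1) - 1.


The Segre embedding maps P^m x P^n into P^N via
all products of coordinates from each factor.
N = (m+1)(n+1) - 1
N = (4+1)(4+1) - 1
N = 5*5 - 1
N = 25 - 1 = 24

24


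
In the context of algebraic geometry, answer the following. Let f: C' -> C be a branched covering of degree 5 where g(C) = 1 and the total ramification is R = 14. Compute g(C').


Riemann-Hurwitz formula: 2g' - 2 = d(2g - 2) + R
Given: d = 5, g = 1, R = 14
2g' - 2 = 5*(2*1 - 2) + 14
2g' - 2 = 5*0 + 14
2g' - 2 = 0 + 14 = 14
2g' = 16
g' = 8

8


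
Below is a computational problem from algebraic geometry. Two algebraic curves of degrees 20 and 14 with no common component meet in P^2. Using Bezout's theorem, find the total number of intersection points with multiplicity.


Bezout's theorem states the intersection count equals the product of degrees.
Intersection count = 20 * 14 = 280

280


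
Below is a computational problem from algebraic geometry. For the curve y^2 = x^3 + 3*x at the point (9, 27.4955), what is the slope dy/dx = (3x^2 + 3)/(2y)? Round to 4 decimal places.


Using implicit differentiation of y^2 = x^3 + 3*x:
2y * dy/dx = 3x^2 + 3
dy/dx = (3x^2 + 3)/(2y)
Numerator: 3*9^2 + 3 = 246
Denominator: 2*27.4955 = 54.991
dy/dx = 246/54.991 = 4.4735

4.4735


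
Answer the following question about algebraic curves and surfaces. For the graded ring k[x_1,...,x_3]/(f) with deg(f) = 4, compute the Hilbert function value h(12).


For R = k[x_1,...,x_n]/(f) with f homogeneous of degree e:
The Hilbert series is (1 - t^e)/(1 - t)^n.
So h(d) = C(d+n-1, n-1) - C(d-e+n-1, n-1) for d >= e.
With n=3, e=4, d=12:
C(12+3-1, 3-1) = C(14, 2) = 91
C(12-4+3-1, 3-1) = C(10, 2) = 45
h(12) = 91 - 45 = 46

46


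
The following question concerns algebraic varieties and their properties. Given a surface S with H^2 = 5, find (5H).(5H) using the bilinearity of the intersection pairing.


Using bilinearity of the intersection pairing on a surface S:
(aH).(bH) = ab * (H.H)
We have H^2 = 5.
D.E = (5H).(5H) = 5*5*5
= 25*5
= 125

125


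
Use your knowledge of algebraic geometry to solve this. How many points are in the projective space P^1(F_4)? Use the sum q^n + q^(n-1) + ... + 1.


P^1(F_4) has (q^(n+1) - 1)/(q - 1) points.
= 4^1 + 4^0
= 4 + 1
= 5

5


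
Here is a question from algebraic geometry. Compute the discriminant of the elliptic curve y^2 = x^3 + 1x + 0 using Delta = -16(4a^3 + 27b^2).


Compute each component:
4a^3 = 4*1^3 = 4*1 = 4
27b^2 = 27*0^2 = 27*0 = 0
4a^3 + 27b^2 = 4 + 0 = 4
Delta = -16*4 = -64

-64


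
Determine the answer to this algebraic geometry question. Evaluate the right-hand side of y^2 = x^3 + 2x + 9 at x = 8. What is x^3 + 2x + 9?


Compute x^3 + 2x + 9 at x = 8:
x^3 = 8^3 = 512
2*x = 2*8 = 16
Sum: 512 + 16 + 9 = 537

537


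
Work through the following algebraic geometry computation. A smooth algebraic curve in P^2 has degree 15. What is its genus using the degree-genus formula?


Using the genus formula for smooth plane curves:
g = (d-1)(d-2)/2
g = (15-1)(15-2)/2
g = 14*13/2
g = 182/2 = 91

91


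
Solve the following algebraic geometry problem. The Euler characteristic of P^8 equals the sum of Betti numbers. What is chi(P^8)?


The complex projective space P^8 has one cell in each even real dimension 0, 2, ..., 16.
The cohomology groups are H^{2k}(P^8) = Z for k = 0,...,8, and 0 otherwise.
Euler characteristic = sum of Betti numbers = 1 per even-dimensional cohomology group.
chi(P^8) = 8 + 1 = 9

9


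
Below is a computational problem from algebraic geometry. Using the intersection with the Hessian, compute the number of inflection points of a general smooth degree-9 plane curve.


For a general smooth plane curve C of degree d, the inflection points are
the intersection of C with its Hessian curve, which has degree 3(d-2).
By Bezout, the total intersection number is d * 3(d-2) = 9 * 21 = 189.
For a general curve every flex is ordinary, so each contributes
multiplicity 1 to C·Hess(C), and the number of distinct inflection
points is 3d(d-2).
Inflection points = 3*9*(9-2) = 3*9*7 = 189

189


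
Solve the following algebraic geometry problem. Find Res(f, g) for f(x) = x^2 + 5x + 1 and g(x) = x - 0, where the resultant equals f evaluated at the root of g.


For Res(f, x - c), we evaluate f at x = c.
f(0) = 0^2 + 5*0 + 1
= 0 + 0 + 1
= 0 + 1 = 1
Res(f, g) = 1

1


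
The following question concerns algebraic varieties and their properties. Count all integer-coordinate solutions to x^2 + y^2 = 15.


Systematically check integer values of x where x^2 <= 15.
For each valid x, check if 15 - x^2 is a perfect square.
Total integer solutions found: 0

0


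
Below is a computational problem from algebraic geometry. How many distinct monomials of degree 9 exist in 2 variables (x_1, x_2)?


The number of degree-9 monomials in 2 variables is C(d+n-1, n-1).
= C(9+2-1, 2-1) = C(10, 1)
= 10

10


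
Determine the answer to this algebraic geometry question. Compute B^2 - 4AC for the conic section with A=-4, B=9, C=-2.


The discriminant of a conic Ax^2 + Bxy + Cy^2 + ... = 0 is B^2 - 4AC.
B^2 = 9^2 = 81
4AC = 4*(-4)*(-2) = 32
Discriminant = 81 - 32 = 49

49


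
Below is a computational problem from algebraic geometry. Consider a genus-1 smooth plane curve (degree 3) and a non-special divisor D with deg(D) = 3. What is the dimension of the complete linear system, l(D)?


First, compute the genus of a smooth plane curve of degree 3:
g = (d-1)(d-2)/2 = (3-1)(3-2)/2 = 1
For a non-special divisor D (i.e., h^1(D) = 0), Riemann-Roch gives:
l(D) = deg(D) - g + 1
Since deg(D) = 3 >= 2g - 1 = 1, D is non-special.
l(D) = 3 - 1 + 1 = 3

3


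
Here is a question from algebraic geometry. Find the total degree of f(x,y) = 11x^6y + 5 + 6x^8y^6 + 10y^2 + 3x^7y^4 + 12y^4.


Examine each term for its total degree (sum of exponents).
  Term '11x^6y' has total degree 6+1 = 7.
  Term '5' has total degree 0+0 = 0.
  Term '6x^8y^6' has total degree 8+6 = 14.
  Term '10y^2' has total degree 0+2 = 2.
  Term '3x^7y^4' has total degree 7+4 = 11.
  Term '12y^4' has total degree 0+4 = 4.
The maximum total degree among all terms is 14.

14


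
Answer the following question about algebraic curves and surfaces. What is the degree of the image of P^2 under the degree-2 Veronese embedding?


The Veronese variety v_2(P^2) has degree d^r.
d^r = 2^2 = 4

4


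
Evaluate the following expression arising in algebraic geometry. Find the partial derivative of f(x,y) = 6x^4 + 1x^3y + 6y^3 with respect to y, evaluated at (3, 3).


df/dy = 1*x^3 + 3*6*y^2
At (3,3): 1*3^3 + 3*6*3^2
= 27 + 162
= 189

189


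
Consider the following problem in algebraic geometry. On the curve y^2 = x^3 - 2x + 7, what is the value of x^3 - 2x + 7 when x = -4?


Compute x^3 - 2x + 7 at x = -4:
x^3 = (-4)^3 = -64
(-2)*x = (-2)*(-4) = 8
Sum: -64 + 8 + 7 = -49

-49


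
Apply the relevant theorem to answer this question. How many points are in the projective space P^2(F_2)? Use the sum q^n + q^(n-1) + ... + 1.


P^2(F_2) has (q^(n+1) - 1)/(q - 1) points.
= 2^2 + 2^1 + 2^0
= 4 + 2 + 1
= 7

7


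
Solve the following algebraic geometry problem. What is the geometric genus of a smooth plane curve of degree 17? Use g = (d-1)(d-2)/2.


Using the genus formula for smooth plane curves:
g = (d-1)(d-2)/2
g = (17-1)(17-2)/2
g = 16*15/2
g = 240/2 = 120

120


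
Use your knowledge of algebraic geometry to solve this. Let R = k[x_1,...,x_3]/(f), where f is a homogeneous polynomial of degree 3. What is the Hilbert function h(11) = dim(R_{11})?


For R = k[x_1,...,x_n]/(f) with f homogeneous of degree e:
The Hilbert series is (1 - t^e)/(1 - t)^n.
So h(d) = C(d+n-1, n-1) - C(d-e+n-1, n-1) for d >= e.
With n=3, e=3, d=11:
C(11+3-1, 3-1) = C(13, 2) = 78
C(11-3+3-1, 3-1) = C(10, 2) = 45
h(11) = 78 - 45 = 33

33


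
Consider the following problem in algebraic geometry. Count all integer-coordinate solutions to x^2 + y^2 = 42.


Systematically check integer values of x where x^2 <= 42.
For each valid x, check if 42 - x^2 is a perfect square.
Total integer solutions found: 0

0


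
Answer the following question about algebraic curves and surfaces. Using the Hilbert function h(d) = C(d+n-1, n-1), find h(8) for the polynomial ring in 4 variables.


The Hilbert function for the polynomial ring in 4 variables is:
h(d) = C(d+n-1, n-1)
h(8) = C(8+4-1, 4-1) = C(11, 3)
= 11! / (3! * 8!)
= 165

165


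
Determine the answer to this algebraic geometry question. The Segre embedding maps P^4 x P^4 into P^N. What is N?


The Segre embedding maps P^m x P^n into P^N via
all products of coordinates from each factor.
N = (m+1)(n+1) - 1
N = (4+1)(4+1) - 1
N = 5*5 - 1
N = 25 - 1 = 24

24


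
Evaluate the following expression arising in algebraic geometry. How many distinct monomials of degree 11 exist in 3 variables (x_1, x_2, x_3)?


The number of degree-11 monomials in 3 variables is C(d+n-1, n-1).
= C(11+3-1, 3-1) = C(13, 2)
= 78

78


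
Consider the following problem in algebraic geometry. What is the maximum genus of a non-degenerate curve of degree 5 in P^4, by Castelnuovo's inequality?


Castelnuovo's bound: write d - 1 = m(r-1) + epsilon with 0 <= epsilon < r-1.
d - 1 = 5 - 1 = 4
r - 1 = 4 - 1 = 3
4 = 1*3 + 1, so m = 1, epsilon = 1
pi(d, r) = m(m-1)(r-1)/2 + m*epsilon
= 1*0*3/2 + 1*1
= 0/2 + 1
= 0 + 1 = 1

1


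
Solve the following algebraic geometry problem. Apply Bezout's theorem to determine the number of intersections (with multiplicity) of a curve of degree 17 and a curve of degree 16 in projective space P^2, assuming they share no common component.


Bezout's theorem states the intersection count equals the product of degrees.
Intersection count = 17 * 16 = 272

272


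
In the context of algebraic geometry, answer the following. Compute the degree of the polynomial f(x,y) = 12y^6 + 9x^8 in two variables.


Examine each term for its total degree (sum of exponents).
  Term '12y^6' has total degree 0+6 = 6.
  Term '9x^8' has total degree 8+0 = 8.
The maximum total degree among all terms is 8.

8


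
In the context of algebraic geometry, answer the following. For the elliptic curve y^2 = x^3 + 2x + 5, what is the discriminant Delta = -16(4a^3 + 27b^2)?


Compute each component:
4a^3 = 4*2^3 = 4*8 = 32
27b^2 = 27*5^2 = 27*25 = 675
4a^3 + 27b^2 = 32 + 675 = 707
Delta = -16*707 = -11312

-11312


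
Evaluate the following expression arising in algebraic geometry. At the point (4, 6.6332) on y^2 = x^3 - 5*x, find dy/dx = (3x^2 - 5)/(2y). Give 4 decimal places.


Using implicit differentiation of y^2 = x^3 - 5*x:
2y * dy/dx = 3x^2 - 5
dy/dx = (3x^2 - 5)/(2y)
Numerator: 3*4^2 - 5 = 43
Denominator: 2*6.6332 = 13.2664
dy/dx = 43/13.2664 = 3.2413

3.2413


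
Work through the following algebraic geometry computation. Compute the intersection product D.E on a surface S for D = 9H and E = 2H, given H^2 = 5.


Using bilinearity of the intersection pairing on a surface S:
(aH).(bH) = ab * (H.H)
We have H^2 = 5.
D.E = (9H).(2H) = 9*2*5
= 18*5
= 90

90


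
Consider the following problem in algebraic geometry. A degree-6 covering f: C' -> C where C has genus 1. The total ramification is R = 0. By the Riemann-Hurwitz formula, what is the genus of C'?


Riemann-Hurwitz formula: 2g' - 2 = d(2g - 2) + R
Given: d = 6, g = 1, R = 0
2g' - 2 = 6*(2*1 - 2) + 0
2g' - 2 = 6*0 + 0
2g' - 2 = 0 + 0 = 0
2g' = 2
g' = 1

1


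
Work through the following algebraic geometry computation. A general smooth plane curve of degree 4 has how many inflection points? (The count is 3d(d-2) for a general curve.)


For a general smooth plane curve C of degree d, the inflection points are
the intersection of C with its Hessian curve, which has degree 3(d-2).
By Bezout, the total intersection number is d * 3(d-2) = 4 * 6 = 24.
For a general curve every flex is ordinary, so each contributes
multiplicity 1 to C·Hess(C), and the number of distinct inflection
points is 3d(d-2).
Inflection points = 3*4*(4-2) = 3*4*2 = 24

24


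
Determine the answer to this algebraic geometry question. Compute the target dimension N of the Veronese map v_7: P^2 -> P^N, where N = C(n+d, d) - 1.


The Veronese embedding v_d: P^n -> P^N maps each point to all
degree-d monomials in n+1 homogeneous coordinates.
N = C(n+d, d) - 1
N = C(2+7, 7) - 1
N = C(9, 7) - 1
C(9, 7) = 36
N = 36 - 1 = 35

35


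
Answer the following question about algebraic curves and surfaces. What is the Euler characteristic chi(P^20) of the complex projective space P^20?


The complex projective space P^20 has one cell in each even real dimension 0, 2, ..., 40.
The cohomology groups are H^{2k}(P^20) = Z for k = 0,...,20, and 0 otherwise.
Euler characteristic = sum of Betti numbers = 1 per even-dimensional cohomology group.
chi(P^20) = 20 + 1 = 21

21


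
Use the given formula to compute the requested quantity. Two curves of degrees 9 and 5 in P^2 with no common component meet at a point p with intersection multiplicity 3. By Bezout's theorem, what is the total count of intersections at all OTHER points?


By Bezout's theorem, the total intersection number is d1 * d2.
Total = 9 * 5 = 45
Intersection multiplicity at p = 3
Remaining intersections = 45 - 3 = 42

42


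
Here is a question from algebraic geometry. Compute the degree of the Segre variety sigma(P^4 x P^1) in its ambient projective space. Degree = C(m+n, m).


The degree of the Segre variety P^4 x P^1 is C(m+n, m).
= C(5, 4)
= 5

5


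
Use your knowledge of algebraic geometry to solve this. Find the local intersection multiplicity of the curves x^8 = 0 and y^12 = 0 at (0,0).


The intersection multiplicity of V(x^a) and V(y^b) at the origin is:
I(O; V(x^8), V(y^12)) = dim_k(k[x,y]/(x^8, y^12))
A basis for k[x,y]/(x^8, y^12) is the set of monomials x^i * y^j
where 0 <= i < 8 and 0 <= j < 12.
The number of such monomials is 8 * 12 = 96

96


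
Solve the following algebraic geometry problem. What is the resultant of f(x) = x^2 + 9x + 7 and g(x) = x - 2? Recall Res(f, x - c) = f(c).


For Res(f, x - c), we evaluate f at x = c.
f(2) = 2^2 + 9*2 + 7
= 4 + 18 + 7
= 22 + 7 = 29
Res(f, g) = 29

29


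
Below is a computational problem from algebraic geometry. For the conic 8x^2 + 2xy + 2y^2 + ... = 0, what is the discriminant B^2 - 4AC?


The discriminant of a conic Ax^2 + Bxy + Cy^2 + ... = 0 is B^2 - 4AC.
B^2 = 2^2 = 4
4AC = 4*8*2 = 64
Discriminant = 4 - 64 = -60

-60


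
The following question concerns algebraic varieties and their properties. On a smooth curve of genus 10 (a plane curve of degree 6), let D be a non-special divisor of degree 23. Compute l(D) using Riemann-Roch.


First, compute the genus of a smooth plane curve of degree 6:
g = (d-1)(d-2)/2 = (6-1)(6-2)/2 = 10
For a non-special divisor D (i.e., h^1(D) = 0), Riemann-Roch gives:
l(D) = deg(D) - g + 1
Since deg(D) = 23 >= 2g - 1 = 19, D is non-special.
l(D) = 23 - 10 + 1 = 14

14


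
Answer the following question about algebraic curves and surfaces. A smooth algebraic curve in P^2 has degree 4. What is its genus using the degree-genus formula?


Using the genus formula for smooth plane curves:
g = (d-1)(d-2)/2
g = (4-1)(4-2)/2
g = 3*2/2
g = 6/2 = 3

3


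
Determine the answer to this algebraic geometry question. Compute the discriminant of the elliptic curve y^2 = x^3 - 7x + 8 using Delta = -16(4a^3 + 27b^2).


Compute each component:
4a^3 = 4*(-7)^3 = 4*(-343) = -1372
27b^2 = 27*8^2 = 27*64 = 1728
4a^3 + 27b^2 = -1372 + 1728 = 356
Delta = -16*356 = -5696

-5696


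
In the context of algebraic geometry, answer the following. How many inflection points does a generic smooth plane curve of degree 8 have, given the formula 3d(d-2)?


For a general smooth plane curve C of degree d, the inflection points are
the intersection of C with its Hessian curve, which has degree 3(d-2).
By Bezout, the total intersection number is d * 3(d-2) = 8 * 18 = 144.
For a general curve every flex is ordinary, so each contributes
multiplicity 1 to C·Hess(C), and the number of distinct inflection
points is 3d(d-2).
Inflection points = 3*8*(8-2) = 3*8*6 = 144

144


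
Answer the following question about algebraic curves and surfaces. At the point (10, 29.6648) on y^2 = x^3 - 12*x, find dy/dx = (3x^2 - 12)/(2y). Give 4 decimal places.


Using implicit differentiation of y^2 = x^3 - 12*x:
2y * dy/dx = 3x^2 - 12
dy/dx = (3x^2 - 12)/(2y)
Numerator: 3*10^2 - 12 = 288
Denominator: 2*29.6648 = 59.3296
dy/dx = 288/59.3296 = 4.8542

4.8542


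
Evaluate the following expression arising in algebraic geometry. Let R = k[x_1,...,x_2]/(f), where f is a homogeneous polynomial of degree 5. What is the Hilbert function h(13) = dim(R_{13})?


For R = k[x_1,...,x_n]/(f) with f homogeneous of degree e:
The Hilbert series is (1 - t^e)/(1 - t)^n.
So h(d) = C(d+n-1, n-1) - C(d-e+n-1, n-1) for d >= e.
With n=2, e=5, d=13:
C(13+2-1, 2-1) = C(14, 1) = 14
C(13-5+2-1, 2-1) = C(9, 1) = 9
h(13) = 14 - 9 = 5

5


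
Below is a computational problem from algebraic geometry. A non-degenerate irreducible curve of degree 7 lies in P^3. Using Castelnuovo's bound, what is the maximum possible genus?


Castelnuovo's bound: write d - 1 = m(r-1) + epsilon with 0 <= epsilon < r-1.
d - 1 = 7 - 1 = 6
r - 1 = 3 - 1 = 2
6 = 3*2 + 0, so m = 3, epsilon = 0
pi(d, r) = m(m-1)(r-1)/2 + m*epsilon
= 3*2*2/2 + 3*0
= 12/2 + 0
= 6 + 0 = 6

6


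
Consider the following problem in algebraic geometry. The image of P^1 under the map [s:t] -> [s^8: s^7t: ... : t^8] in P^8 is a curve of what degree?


The rational normal curve in P^8 is the image of P^1 under the 8-uple Veronese.
A general hyperplane in P^8 pulls back to a degree-8 form on P^1, which has 8 zeros,
so the curve meets a general hyperplane in 8 points. Degree = 8.

8


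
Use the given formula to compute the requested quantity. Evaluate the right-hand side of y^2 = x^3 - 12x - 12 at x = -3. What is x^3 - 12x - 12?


Compute x^3 - 12x - 12 at x = -3:
x^3 = (-3)^3 = -27
(-12)*x = (-12)*(-3) = 36
Sum: -27 + 36 - 12 = -3

-3


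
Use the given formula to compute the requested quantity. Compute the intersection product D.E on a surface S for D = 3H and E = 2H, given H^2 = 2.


Using bilinearity of the intersection pairing on a surface S:
(aH).(bH) = ab * (H.H)
We have H^2 = 2.
D.E = (3H).(2H) = 3*2*2
= 6*2
= 12

12


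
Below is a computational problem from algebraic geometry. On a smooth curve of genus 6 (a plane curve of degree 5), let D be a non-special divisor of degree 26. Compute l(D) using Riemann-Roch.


First, compute the genus of a smooth plane curve of degree 5:
g = (d-1)(d-2)/2 = (5-1)(5-2)/2 = 6
For a non-special divisor D (i.e., h^1(D) = 0), Riemann-Roch gives:
l(D) = deg(D) - g + 1
Since deg(D) = 26 >= 2g - 1 = 11, D is non-special.
l(D) = 26 - 6 + 1 = 21

21


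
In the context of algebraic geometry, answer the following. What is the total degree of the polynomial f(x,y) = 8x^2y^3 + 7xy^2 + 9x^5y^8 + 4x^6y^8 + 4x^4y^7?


Examine each term for its total degree (sum of exponents).
  Term '8x^2y^3' has total degree 2+3 = 5.
  Term '7xy^2' has total degree 1+2 = 3.
  Term '9x^5y^8' has total degree 5+8 = 13.
  Term '4x^6y^8' has total degree 6+8 = 14.
  Term '4x^4y^7' has total degree 4+7 = 11.
The maximum total degree among all terms is 14.

14


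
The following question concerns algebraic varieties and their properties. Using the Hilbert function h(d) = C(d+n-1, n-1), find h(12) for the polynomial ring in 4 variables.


The Hilbert function for the polynomial ring in 4 variables is:
h(d) = C(d+n-1, n-1)
h(12) = C(12+4-1, 4-1) = C(15, 3)
= 15! / (3! * 12!)
= 455

455


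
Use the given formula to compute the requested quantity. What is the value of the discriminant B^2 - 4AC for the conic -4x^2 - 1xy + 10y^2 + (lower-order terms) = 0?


The discriminant of a conic Ax^2 + Bxy + Cy^2 + ... = 0 is B^2 - 4AC.
B^2 = (-1)^2 = 1
4AC = 4*(-4)*10 = -160
Discriminant = 1 + 160 = 161

161


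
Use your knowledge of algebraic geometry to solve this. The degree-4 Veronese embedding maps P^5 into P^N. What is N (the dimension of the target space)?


The Veronese embedding v_d: P^n -> P^N maps each point to all
degree-d monomials in n+1 homogeneous coordinates.
N = C(n+d, d) - 1
N = C(5+4, 4) - 1
N = C(9, 4) - 1
C(9, 4) = 126
N = 126 - 1 = 125

125


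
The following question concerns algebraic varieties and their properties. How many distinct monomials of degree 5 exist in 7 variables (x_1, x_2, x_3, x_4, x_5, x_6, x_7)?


The number of degree-5 monomials in 7 variables is C(d+n-1, n-1).
= C(5+7-1, 7-1) = C(11, 6)
= 462

462


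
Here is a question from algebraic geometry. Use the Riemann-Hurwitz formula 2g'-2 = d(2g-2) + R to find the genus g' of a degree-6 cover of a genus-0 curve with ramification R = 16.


Riemann-Hurwitz formula: 2g' - 2 = d(2g - 2) + R
Given: d = 6, g = 0, R = 16
2g' - 2 = 6*(2*0 - 2) + 16
2g' - 2 = 6*(-2) + 16
2g' - 2 = -12 + 16 = 4
2g' = 6
g' = 3

3


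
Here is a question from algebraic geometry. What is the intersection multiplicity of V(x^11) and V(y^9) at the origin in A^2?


The intersection multiplicity of V(x^a) and V(y^b) at the origin is:
I(O; V(x^11), V(y^9)) = dim_k(k[x,y]/(x^11, y^9))
A basis for k[x,y]/(x^11, y^9) is the set of monomials x^i * y^j
where 0 <= i < 11 and 0 <= j < 9.
The number of such monomials is 11 * 9 = 99

99


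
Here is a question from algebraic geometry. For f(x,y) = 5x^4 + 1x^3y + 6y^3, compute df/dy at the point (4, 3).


df/dy = 1*x^3 + 3*6*y^2
At (4,3): 1*4^3 + 3*6*3^2
= 64 + 162
= 226

226


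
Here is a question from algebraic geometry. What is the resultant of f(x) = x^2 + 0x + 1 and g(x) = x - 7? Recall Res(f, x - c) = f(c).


For Res(f, x - c), we evaluate f at x = c.
f(7) = 7^2 + 0*7 + 1
= 49 + 0 + 1
= 49 + 1 = 50
Res(f, g) = 50

50


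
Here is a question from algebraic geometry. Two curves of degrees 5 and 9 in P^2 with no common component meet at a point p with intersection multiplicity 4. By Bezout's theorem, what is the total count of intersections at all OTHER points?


By Bezout's theorem, the total intersection number is d1 * d2.
Total = 5 * 9 = 45
Intersection multiplicity at p = 4
Remaining intersections = 45 - 4 = 41

41


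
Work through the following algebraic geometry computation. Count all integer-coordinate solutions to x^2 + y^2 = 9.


Systematically check integer values of x where x^2 <= 9.
For each valid x, check if 9 - x^2 is a perfect square.
x=0: 9 - 0 = 9, sqrt = 3 (valid)
x=3: 9 - 9 = 0, sqrt = 0 (valid)
Total integer solutions found: 4

4


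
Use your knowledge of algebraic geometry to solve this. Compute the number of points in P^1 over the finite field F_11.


P^1(F_11) has (q^(n+1) - 1)/(q - 1) points.
= 11^1 + 11^0
= 11 + 1
= 12

12


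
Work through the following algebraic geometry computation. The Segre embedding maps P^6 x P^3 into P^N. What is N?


The Segre embedding maps P^m x P^n into P^N via
all products of coordinates from each factor.
N = (m+1)(n+1) - 1
N = (6+1)(3+1) - 1
N = 7*4 - 1
N = 28 - 1 = 27

27


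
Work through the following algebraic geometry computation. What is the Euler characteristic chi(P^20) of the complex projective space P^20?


The complex projective space P^20 has one cell in each even real dimension 0, 2, ..., 40.
The cohomology groups are H^{2k}(P^20) = Z for k = 0,...,20, and 0 otherwise.
Euler characteristic = sum of Betti numbers = 1 per even-dimensional cohomology group.
chi(P^20) = 20 + 1 = 21

21


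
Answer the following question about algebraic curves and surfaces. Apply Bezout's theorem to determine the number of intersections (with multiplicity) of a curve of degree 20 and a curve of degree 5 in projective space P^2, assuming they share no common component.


Bezout's theorem states the intersection count equals the product of degrees.
Intersection count = 20 * 5 = 100

100


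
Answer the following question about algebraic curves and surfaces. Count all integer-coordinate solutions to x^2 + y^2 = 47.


Systematically check integer values of x where x^2 <= 47.
For each valid x, check if 47 - x^2 is a perfect square.
Total integer solutions found: 0

0


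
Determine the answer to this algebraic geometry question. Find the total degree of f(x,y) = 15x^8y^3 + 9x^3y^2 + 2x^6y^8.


Examine each term for its total degree (sum of exponents).
  Term '15x^8y^3' has total degree 8+3 = 11.
  Term '9x^3y^2' has total degree 3+2 = 5.
  Term '2x^6y^8' has total degree 6+8 = 14.
The maximum total degree among all terms is 14.

14


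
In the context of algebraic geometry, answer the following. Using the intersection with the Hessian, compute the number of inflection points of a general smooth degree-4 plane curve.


For a general smooth plane curve C of degree d, the inflection points are
the intersection of C with its Hessian curve, which has degree 3(d-2).
By Bezout, the total intersection number is d * 3(d-2) = 4 * 6 = 24.
For a general curve every flex is ordinary, so each contributes
multiplicity 1 to C·Hess(C), and the number of distinct inflection
points is 3d(d-2).
Inflection points = 3*4*(4-2) = 3*4*2 = 24

24


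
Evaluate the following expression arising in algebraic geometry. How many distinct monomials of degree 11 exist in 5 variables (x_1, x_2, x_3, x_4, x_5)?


The number of degree-11 monomials in 5 variables is C(d+n-1, n-1).
= C(11+5-1, 5-1) = C(15, 4)
= 1365

1365


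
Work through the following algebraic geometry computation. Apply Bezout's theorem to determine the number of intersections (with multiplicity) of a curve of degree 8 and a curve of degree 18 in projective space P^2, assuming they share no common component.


Bezout's theorem states the intersection count equals the product of degrees.
Intersection count = 8 * 18 = 144

144


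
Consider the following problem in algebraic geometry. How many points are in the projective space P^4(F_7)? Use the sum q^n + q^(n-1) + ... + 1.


P^4(F_7) has (q^(n+1) - 1)/(q - 1) points.
= 7^4 + 7^3 + 7^2 + 7^1 + 7^0
= 2401 + 343 + 49 + 7 + 1
= 2801

2801


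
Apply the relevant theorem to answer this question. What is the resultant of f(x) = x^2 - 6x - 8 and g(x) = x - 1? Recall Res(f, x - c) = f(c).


For Res(f, x - c), we evaluate f at x = c.
f(1) = 1^2 - 6*1 - 8
= 1 - 6 - 8
= -5 - 8 = -13
Res(f, g) = -13

-13


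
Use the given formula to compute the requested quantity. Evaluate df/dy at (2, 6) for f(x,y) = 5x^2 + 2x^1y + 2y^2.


df/dy = 2*x^1 + 2*2*y^1
At (2,6): 2*2^1 + 2*2*6^1
= 4 + 24
= 28

28


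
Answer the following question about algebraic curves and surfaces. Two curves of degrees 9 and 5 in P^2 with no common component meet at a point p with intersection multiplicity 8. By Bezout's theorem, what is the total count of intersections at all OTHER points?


By Bezout's theorem, the total intersection number is d1 * d2.
Total = 9 * 5 = 45
Intersection multiplicity at p = 8
Remaining intersections = 45 - 8 = 37

37


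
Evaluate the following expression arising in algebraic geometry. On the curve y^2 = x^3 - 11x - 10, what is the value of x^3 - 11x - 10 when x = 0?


Compute x^3 - 11x - 10 at x = 0:
x^3 = 0^3 = 0
(-11)*x = (-11)*0 = 0
Sum: 0 + 0 - 10 = -10

-10


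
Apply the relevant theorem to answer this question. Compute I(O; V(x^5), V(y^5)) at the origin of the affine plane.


The intersection multiplicity of V(x^a) and V(y^b) at the origin is:
I(O; V(x^5), V(y^5)) = dim_k(k[x,y]/(x^5, y^5))
A basis for k[x,y]/(x^5, y^5) is the set of monomials x^i * y^j
where 0 <= i < 5 and 0 <= j < 5.
The number of such monomials is 5 * 5 = 25

25


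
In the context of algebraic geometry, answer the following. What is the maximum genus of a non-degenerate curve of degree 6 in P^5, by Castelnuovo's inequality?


Castelnuovo's bound: write d - 1 = m(r-1) + epsilon with 0 <= epsilon < r-1.
d - 1 = 6 - 1 = 5
r - 1 = 5 - 1 = 4
5 = 1*4 + 1, so m = 1, epsilon = 1
pi(d, r) = m(m-1)(r-1)/2 + m*epsilon
= 1*0*4/2 + 1*1
= 0/2 + 1
= 0 + 1 = 1

1


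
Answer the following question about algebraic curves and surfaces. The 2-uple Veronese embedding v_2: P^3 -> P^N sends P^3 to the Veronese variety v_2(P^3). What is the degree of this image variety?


The Veronese variety v_2(P^3) has degree d^r.
d^r = 2^3 = 8

8


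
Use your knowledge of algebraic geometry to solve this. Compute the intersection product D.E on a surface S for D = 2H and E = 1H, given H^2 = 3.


Using bilinearity of the intersection pairing on a surface S:
(aH).(bH) = ab * (H.H)
We have H^2 = 3.
D.E = (2H).(1H) = 2*1*3
= 2*3
= 6

6


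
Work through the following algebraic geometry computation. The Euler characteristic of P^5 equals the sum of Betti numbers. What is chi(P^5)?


The complex projective space P^5 has one cell in each even real dimension 0, 2, ..., 10.
The cohomology groups are H^{2k}(P^5) = Z for k = 0,...,5, and 0 otherwise.
Euler characteristic = sum of Betti numbers = 1 per even-dimensional cohomology group.
chi(P^5) = 5 + 1 = 6

6


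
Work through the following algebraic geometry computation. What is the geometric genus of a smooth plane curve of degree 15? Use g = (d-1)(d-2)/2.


Using the genus formula for smooth plane curves:
g = (d-1)(d-2)/2
g = (15-1)(15-2)/2
g = 14*13/2
g = 182/2 = 91

91


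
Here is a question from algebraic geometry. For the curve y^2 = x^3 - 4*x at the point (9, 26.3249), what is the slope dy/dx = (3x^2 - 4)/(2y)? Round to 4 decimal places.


Using implicit differentiation of y^2 = x^3 - 4*x:
2y * dy/dx = 3x^2 - 4
dy/dx = (3x^2 - 4)/(2y)
Numerator: 3*9^2 - 4 = 239
Denominator: 2*26.3249 = 52.6498
dy/dx = 239/52.6498 = 4.5394

4.5394


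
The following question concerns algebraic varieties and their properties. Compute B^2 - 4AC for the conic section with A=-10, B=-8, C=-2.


The discriminant of a conic Ax^2 + Bxy + Cy^2 + ... = 0 is B^2 - 4AC.
B^2 = (-8)^2 = 64
4AC = 4*(-10)*(-2) = 80
Discriminant = 64 - 80 = -16

-16


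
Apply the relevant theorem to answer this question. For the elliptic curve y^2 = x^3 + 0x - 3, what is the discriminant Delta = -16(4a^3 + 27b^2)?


Compute each component:
4a^3 = 4*0^3 = 4*0 = 0
27b^2 = 27*(-3)^2 = 27*9 = 243
4a^3 + 27b^2 = 0 + 243 = 243
Delta = -16*243 = -3888

-3888


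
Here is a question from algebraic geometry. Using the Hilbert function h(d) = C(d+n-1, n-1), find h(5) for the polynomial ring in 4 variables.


The Hilbert function for the polynomial ring in 4 variables is:
h(d) = C(d+n-1, n-1)
h(5) = C(5+4-1, 4-1) = C(8, 3)
= 8! / (3! * 5!)
= 56

56


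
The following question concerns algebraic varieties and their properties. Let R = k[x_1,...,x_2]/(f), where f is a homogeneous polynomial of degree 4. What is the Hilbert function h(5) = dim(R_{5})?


For R = k[x_1,...,x_n]/(f) with f homogeneous of degree e:
The Hilbert series is (1 - t^e)/(1 - t)^n.
So h(d) = C(d+n-1, n-1) - C(d-e+n-1, n-1) for d >= e.
With n=2, e=4, d=5:
C(5+2-1, 2-1) = C(6, 1) = 6
C(5-4+2-1, 2-1) = C(2, 1) = 2
h(5) = 6 - 2 = 4

4


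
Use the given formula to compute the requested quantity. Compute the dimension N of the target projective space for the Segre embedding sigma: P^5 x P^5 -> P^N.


The Segre embedding maps P^m x P^n into P^N via
all products of coordinates from each factor.
N = (m+1)(n+1) - 1
N = (5+1)(5+1) - 1
N = 6*6 - 1
N = 36 - 1 = 35

35


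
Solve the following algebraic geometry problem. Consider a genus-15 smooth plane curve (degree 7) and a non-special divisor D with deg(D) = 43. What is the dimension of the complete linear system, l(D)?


First, compute the genus of a smooth plane curve of degree 7:
g = (d-1)(d-2)/2 = (7-1)(7-2)/2 = 15
For a non-special divisor D (i.e., h^1(D) = 0), Riemann-Roch gives:
l(D) = deg(D) - g + 1
Since deg(D) = 43 >= 2g - 1 = 29, D is non-special.
l(D) = 43 - 15 + 1 = 29

29


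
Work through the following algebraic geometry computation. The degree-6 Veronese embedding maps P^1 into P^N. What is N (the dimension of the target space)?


The Veronese embedding v_d: P^n -> P^N maps each point to all
degree-d monomials in n+1 homogeneous coordinates.
N = C(n+d, d) - 1
N = C(1+6, 6) - 1
N = C(7, 6) - 1
C(7, 6) = 7
N = 7 - 1 = 6

6


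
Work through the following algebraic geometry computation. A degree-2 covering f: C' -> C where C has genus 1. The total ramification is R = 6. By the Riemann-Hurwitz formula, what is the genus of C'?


Riemann-Hurwitz formula: 2g' - 2 = d(2g - 2) + R
Given: d = 2, g = 1, R = 6
2g' - 2 = 2*(2*1 - 2) + 6
2g' - 2 = 2*0 + 6
2g' - 2 = 0 + 6 = 6
2g' = 8
g' = 4

4


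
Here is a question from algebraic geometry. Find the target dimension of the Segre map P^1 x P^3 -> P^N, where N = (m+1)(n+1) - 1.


The Segre embedding maps P^m x P^n into P^N via
all products of coordinates from each factor.
N = (m+1)(n+1) - 1
N = (1+1)(3+1) - 1
N = 2*4 - 1
N = 8 - 1 = 7

7


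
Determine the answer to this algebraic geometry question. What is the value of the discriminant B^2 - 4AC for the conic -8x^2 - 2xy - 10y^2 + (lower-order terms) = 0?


The discriminant of a conic Ax^2 + Bxy + Cy^2 + ... = 0 is B^2 - 4AC.
B^2 = (-2)^2 = 4
4AC = 4*(-8)*(-10) = 320
Discriminant = 4 - 320 = -316

-316


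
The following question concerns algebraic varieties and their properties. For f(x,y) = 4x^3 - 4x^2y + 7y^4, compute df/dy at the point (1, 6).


df/dy = (-4)*x^2 + 4*7*y^3
At (1,6): (-4)*1^2 + 4*7*6^3
= -4 + 6048
= 6044

6044


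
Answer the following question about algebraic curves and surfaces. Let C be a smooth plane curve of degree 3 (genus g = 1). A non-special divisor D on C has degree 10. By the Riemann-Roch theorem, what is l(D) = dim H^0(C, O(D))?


First, compute the genus of a smooth plane curve of degree 3:
g = (d-1)(d-2)/2 = (3-1)(3-2)/2 = 1
For a non-special divisor D (i.e., h^1(D) = 0), Riemann-Roch gives:
l(D) = deg(D) - g + 1
Since deg(D) = 10 >= 2g - 1 = 1, D is non-special.
l(D) = 10 - 1 + 1 = 10

10


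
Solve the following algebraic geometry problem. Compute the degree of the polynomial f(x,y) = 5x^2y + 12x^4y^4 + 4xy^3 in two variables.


Examine each term for its total degree (sum of exponents).
  Term '5x^2y' has total degree 2+1 = 3.
  Term '12x^4y^4' has total degree 4+4 = 8.
  Term '4xy^3' has total degree 1+3 = 4.
The maximum total degree among all terms is 8.

8


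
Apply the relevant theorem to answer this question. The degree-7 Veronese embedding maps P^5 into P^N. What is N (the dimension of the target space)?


The Veronese embedding v_d: P^n -> P^N maps each point to all
degree-d monomials in n+1 homogeneous coordinates.
N = C(n+d, d) - 1
N = C(5+7, 7) - 1
N = C(12, 7) - 1
C(12, 7) = 792
N = 792 - 1 = 791

791


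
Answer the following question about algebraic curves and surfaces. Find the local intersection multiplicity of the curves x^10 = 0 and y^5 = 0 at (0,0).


The intersection multiplicity of V(x^a) and V(y^b) at the origin is:
I(O; V(x^10), V(y^5)) = dim_k(k[x,y]/(x^10, y^5))
A basis for k[x,y]/(x^10, y^5) is the set of monomials x^i * y^j
where 0 <= i < 10 and 0 <= j < 5.
The number of such monomials is 10 * 5 = 50

50


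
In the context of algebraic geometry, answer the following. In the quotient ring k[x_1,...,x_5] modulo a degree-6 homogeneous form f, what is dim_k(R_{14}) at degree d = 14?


For R = k[x_1,...,x_n]/(f) with f homogeneous of degree e:
The Hilbert series is (1 - t^e)/(1 - t)^n.
So h(d) = C(d+n-1, n-1) - C(d-e+n-1, n-1) for d >= e.
With n=5, e=6, d=14:
C(14+5-1, 5-1) = C(18, 4) = 3060
C(14-6+5-1, 5-1) = C(12, 4) = 495
h(14) = 3060 - 495 = 2565

2565


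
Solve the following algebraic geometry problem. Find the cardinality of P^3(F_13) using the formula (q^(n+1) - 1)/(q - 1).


P^3(F_13) has (q^(n+1) - 1)/(q - 1) points.
= 13^3 + 13^2 + 13^1 + 13^0
= 2197 + 169 + 13 + 1
= 2380

2380


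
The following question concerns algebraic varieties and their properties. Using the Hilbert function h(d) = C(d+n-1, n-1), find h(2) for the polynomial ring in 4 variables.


The Hilbert function for the polynomial ring in 4 variables is:
h(d) = C(d+n-1, n-1)
h(2) = C(2+4-1, 4-1) = C(5, 3)
= 5! / (3! * 2!)
= 10

10


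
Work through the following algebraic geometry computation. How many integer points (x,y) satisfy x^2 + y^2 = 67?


Systematically check integer values of x where x^2 <= 67.
For each valid x, check if 67 - x^2 is a perfect square.
Total integer solutions found: 0

0


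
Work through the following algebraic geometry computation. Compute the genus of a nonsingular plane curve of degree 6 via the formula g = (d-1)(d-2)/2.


Using the genus formula for smooth plane curves:
g = (d-1)(d-2)/2
g = (6-1)(6-2)/2
g = 5*4/2
g = 20/2 = 10

10
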